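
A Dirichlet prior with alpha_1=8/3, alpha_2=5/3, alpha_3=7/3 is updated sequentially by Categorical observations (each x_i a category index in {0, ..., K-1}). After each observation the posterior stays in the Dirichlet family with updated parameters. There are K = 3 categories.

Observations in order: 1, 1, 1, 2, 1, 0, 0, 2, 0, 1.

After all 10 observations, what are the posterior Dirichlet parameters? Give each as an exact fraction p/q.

alpha_1=17/3, alpha_2=20/3, alpha_3=13/3

obs 1: x=1 → posterior Dirichlet(8/3, 8/3, 7/3)
obs 2: x=1 → posterior Dirichlet(8/3, 11/3, 7/3)
obs 3: x=1 → posterior Dirichlet(8/3, 14/3, 7/3)
obs 4: x=2 → posterior Dirichlet(8/3, 14/3, 10/3)
obs 5: x=1 → posterior Dirichlet(8/3, 17/3, 10/3)
obs 6: x=0 → posterior Dirichlet(11/3, 17/3, 10/3)
obs 7: x=0 → posterior Dirichlet(14/3, 17/3, 10/3)
obs 8: x=2 → posterior Dirichlet(14/3, 17/3, 13/3)
obs 9: x=0 → posterior Dirichlet(17/3, 17/3, 13/3)
obs 10: x=1 → posterior Dirichlet(17/3, 20/3, 13/3)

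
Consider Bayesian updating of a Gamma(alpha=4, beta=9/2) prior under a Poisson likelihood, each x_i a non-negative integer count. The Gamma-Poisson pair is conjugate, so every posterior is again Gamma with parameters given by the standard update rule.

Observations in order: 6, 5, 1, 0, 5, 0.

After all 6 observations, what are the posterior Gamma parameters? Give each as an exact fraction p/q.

alpha=21, beta=21/2

obs 1: x=6 → posterior Gamma(10, 11/2)
obs 2: x=5 → posterior Gamma(15, 13/2)
obs 3: x=1 → posterior Gamma(16, 15/2)
obs 4: x=0 → posterior Gamma(16, 17/2)
obs 5: x=5 → posterior Gamma(21, 19/2)
obs 6: x=0 → posterior Gamma(21, 21/2)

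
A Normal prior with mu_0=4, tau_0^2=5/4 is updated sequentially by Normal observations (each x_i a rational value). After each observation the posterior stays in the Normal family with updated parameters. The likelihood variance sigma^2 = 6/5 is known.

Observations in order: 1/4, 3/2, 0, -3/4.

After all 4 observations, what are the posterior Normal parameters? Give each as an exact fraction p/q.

mu_0=121/124, tau_0^2=15/62

obs 1: x=1/4 → posterior Normal(409/196, 30/49)
obs 2: x=3/2 → posterior Normal(559/296, 15/37)
obs 3: x=0 → posterior Normal(559/396, 10/33)
obs 4: x=-3/4 → posterior Normal(121/124, 15/62)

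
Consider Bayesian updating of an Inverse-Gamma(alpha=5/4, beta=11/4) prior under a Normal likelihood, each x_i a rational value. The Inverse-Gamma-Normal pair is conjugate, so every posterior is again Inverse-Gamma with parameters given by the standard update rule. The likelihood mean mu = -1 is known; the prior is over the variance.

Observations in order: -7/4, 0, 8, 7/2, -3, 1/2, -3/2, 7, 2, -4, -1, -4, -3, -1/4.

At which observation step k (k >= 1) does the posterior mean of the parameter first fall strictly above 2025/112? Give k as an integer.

obs 1: x=-7/4 → posterior Inverse-Gamma(7/4, 97/32)
obs 2: x=0 → posterior Inverse-Gamma(9/4, 113/32)
obs 3: x=8 → posterior Inverse-Gamma(11/4, 1409/32)
obs 4: x=7/2 → posterior Inverse-Gamma(13/4, 1733/32)
obs 5: x=-3 → posterior Inverse-Gamma(15/4, 1797/32)
obs 6: x=1/2 → posterior Inverse-Gamma(17/4, 1833/32)
obs 7: x=-3/2 → posterior Inverse-Gamma(19/4, 1837/32)
obs 8: x=7 → posterior Inverse-Gamma(21/4, 2861/32)
obs 9: x=2 → posterior Inverse-Gamma(23/4, 3005/32)
obs 10: x=-4 → posterior Inverse-Gamma(25/4, 3149/32)
obs 11: x=-1 → posterior Inverse-Gamma(27/4, 3149/32)
obs 12: x=-4 → posterior Inverse-Gamma(29/4, 3293/32)
obs 13: x=-3 → posterior Inverse-Gamma(31/4, 3357/32)
obs 14: x=-1/4 → posterior Inverse-Gamma(33/4, 1683/16)

k = 3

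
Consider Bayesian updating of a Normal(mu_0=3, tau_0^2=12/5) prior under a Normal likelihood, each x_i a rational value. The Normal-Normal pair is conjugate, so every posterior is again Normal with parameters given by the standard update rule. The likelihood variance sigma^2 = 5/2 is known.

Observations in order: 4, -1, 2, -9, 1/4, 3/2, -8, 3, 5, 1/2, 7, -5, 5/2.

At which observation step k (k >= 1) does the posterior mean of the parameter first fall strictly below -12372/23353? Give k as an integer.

obs 1: x=4 → posterior Normal(171/49, 60/49)
obs 2: x=-1 → posterior Normal(147/73, 60/73)
obs 3: x=2 → posterior Normal(195/97, 60/97)
obs 4: x=-9 → posterior Normal(-21/121, 60/121)
obs 5: x=1/4 → posterior Normal(-3/29, 12/29)
obs 6: x=3/2 → posterior Normal(21/169, 60/169)
obs 7: x=-8 → posterior Normal(-171/193, 60/193)
obs 8: x=3 → posterior Normal(-99/217, 60/217)
obs 9: x=5 → posterior Normal(21/241, 60/241)
obs 10: x=1/2 → posterior Normal(33/265, 12/53)
obs 11: x=7 → posterior Normal(201/289, 60/289)
obs 12: x=-5 → posterior Normal(81/313, 60/313)
obs 13: x=5/2 → posterior Normal(141/337, 60/337)

k = 7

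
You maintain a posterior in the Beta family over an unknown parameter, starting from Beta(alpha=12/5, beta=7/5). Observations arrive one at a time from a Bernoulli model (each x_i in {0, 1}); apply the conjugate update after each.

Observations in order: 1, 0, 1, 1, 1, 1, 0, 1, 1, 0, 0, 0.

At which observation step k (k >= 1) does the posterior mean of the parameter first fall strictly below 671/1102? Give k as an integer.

obs 1: x=1 → posterior Beta(17/5, 7/5)
obs 2: x=0 → posterior Beta(17/5, 12/5)
obs 3: x=1 → posterior Beta(22/5, 12/5)
obs 4: x=1 → posterior Beta(27/5, 12/5)
obs 5: x=1 → posterior Beta(32/5, 12/5)
obs 6: x=1 → posterior Beta(37/5, 12/5)
obs 7: x=0 → posterior Beta(37/5, 17/5)
obs 8: x=1 → posterior Beta(42/5, 17/5)
obs 9: x=1 → posterior Beta(47/5, 17/5)
obs 10: x=0 → posterior Beta(47/5, 22/5)
obs 11: x=0 → posterior Beta(47/5, 27/5)
obs 12: x=0 → posterior Beta(47/5, 32/5)

k = 2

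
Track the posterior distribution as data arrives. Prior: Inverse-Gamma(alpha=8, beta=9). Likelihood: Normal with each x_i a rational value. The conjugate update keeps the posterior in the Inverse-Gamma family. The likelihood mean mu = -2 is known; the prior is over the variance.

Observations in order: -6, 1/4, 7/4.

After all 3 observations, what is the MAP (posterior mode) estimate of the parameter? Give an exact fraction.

425/168

obs 1: x=-6 → posterior Inverse-Gamma(17/2, 17)
obs 2: x=1/4 → posterior Inverse-Gamma(9, 625/32)
obs 3: x=7/4 → posterior Inverse-Gamma(19/2, 425/16)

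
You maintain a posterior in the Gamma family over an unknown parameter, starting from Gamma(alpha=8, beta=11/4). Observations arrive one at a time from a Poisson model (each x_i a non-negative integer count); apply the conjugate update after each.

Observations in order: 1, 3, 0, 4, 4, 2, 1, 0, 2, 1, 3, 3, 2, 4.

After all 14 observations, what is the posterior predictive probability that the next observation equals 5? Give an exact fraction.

2142409844653613293047716611979052948999389757108044900980823606243337791090688/40189166097495223237340563748231660036378998228133114188649691243473107736090711

obs 1: x=1 → posterior Gamma(9, 15/4)
obs 2: x=3 → posterior Gamma(12, 19/4)
obs 3: x=0 → posterior Gamma(12, 23/4)
obs 4: x=4 → posterior Gamma(16, 27/4)
obs 5: x=4 → posterior Gamma(20, 31/4)
obs 6: x=2 → posterior Gamma(22, 35/4)
obs 7: x=1 → posterior Gamma(23, 39/4)
obs 8: x=0 → posterior Gamma(23, 43/4)
obs 9: x=2 → posterior Gamma(25, 47/4)
obs 10: x=1 → posterior Gamma(26, 51/4)
obs 11: x=3 → posterior Gamma(29, 55/4)
obs 12: x=3 → posterior Gamma(32, 59/4)
obs 13: x=2 → posterior Gamma(34, 63/4)
obs 14: x=4 → posterior Gamma(38, 67/4)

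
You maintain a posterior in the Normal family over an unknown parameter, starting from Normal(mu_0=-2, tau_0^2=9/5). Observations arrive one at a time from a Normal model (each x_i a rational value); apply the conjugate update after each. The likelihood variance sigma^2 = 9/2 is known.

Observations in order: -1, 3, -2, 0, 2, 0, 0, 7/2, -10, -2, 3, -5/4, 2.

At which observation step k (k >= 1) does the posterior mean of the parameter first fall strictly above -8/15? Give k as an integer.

obs 1: x=-1 → posterior Normal(-12/7, 9/7)
obs 2: x=3 → posterior Normal(-2/3, 1)
obs 3: x=-2 → posterior Normal(-10/11, 9/11)
obs 4: x=0 → posterior Normal(-10/13, 9/13)
obs 5: x=2 → posterior Normal(-2/5, 3/5)
obs 6: x=0 → posterior Normal(-6/17, 9/17)
obs 7: x=0 → posterior Normal(-6/19, 9/19)
obs 8: x=7/2 → posterior Normal(1/21, 3/7)
obs 9: x=-10 → posterior Normal(-19/23, 9/23)
obs 10: x=-2 → posterior Normal(-23/25, 9/25)
obs 11: x=3 → posterior Normal(-17/27, 1/3)
obs 12: x=-5/4 → posterior Normal(-39/58, 9/29)
obs 13: x=2 → posterior Normal(-1/2, 9/31)

k = 5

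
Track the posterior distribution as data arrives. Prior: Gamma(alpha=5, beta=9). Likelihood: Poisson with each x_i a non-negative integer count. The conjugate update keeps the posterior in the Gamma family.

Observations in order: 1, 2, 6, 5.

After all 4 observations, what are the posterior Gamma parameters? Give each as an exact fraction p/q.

obs 1: x=1 → posterior Gamma(6, 10)
obs 2: x=2 → posterior Gamma(8, 11)
obs 3: x=6 → posterior Gamma(14, 12)
obs 4: x=5 → posterior Gamma(19, 13)

alpha=19, beta=13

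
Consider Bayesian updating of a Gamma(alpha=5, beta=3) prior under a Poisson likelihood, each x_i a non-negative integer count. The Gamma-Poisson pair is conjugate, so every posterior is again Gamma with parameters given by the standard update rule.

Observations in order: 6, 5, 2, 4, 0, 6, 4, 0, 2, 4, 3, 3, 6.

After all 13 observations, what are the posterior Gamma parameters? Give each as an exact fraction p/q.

alpha=50, beta=16

obs 1: x=6 → posterior Gamma(11, 4)
obs 2: x=5 → posterior Gamma(16, 5)
obs 3: x=2 → posterior Gamma(18, 6)
obs 4: x=4 → posterior Gamma(22, 7)
obs 5: x=0 → posterior Gamma(22, 8)
obs 6: x=6 → posterior Gamma(28, 9)
obs 7: x=4 → posterior Gamma(32, 10)
obs 8: x=0 → posterior Gamma(32, 11)
obs 9: x=2 → posterior Gamma(34, 12)
obs 10: x=4 → posterior Gamma(38, 13)
obs 11: x=3 → posterior Gamma(41, 14)
obs 12: x=3 → posterior Gamma(44, 15)
obs 13: x=6 → posterior Gamma(50, 16)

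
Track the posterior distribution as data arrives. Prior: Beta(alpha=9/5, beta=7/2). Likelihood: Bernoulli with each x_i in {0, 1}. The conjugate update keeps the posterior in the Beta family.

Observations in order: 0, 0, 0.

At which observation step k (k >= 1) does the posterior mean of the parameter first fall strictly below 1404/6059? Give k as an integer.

obs 1: x=0 → posterior Beta(9/5, 9/2)
obs 2: x=0 → posterior Beta(9/5, 11/2)
obs 3: x=0 → posterior Beta(9/5, 13/2)

k = 3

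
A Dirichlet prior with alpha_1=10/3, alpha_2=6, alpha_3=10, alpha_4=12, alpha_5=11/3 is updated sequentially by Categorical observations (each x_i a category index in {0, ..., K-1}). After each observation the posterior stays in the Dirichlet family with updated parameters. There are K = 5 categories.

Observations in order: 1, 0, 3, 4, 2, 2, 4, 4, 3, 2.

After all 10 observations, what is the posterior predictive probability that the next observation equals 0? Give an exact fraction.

13/135

obs 1: x=1 → posterior Dirichlet(10/3, 7, 10, 12, 11/3)
obs 2: x=0 → posterior Dirichlet(13/3, 7, 10, 12, 11/3)
obs 3: x=3 → posterior Dirichlet(13/3, 7, 10, 13, 11/3)
obs 4: x=4 → posterior Dirichlet(13/3, 7, 10, 13, 14/3)
obs 5: x=2 → posterior Dirichlet(13/3, 7, 11, 13, 14/3)
obs 6: x=2 → posterior Dirichlet(13/3, 7, 12, 13, 14/3)
obs 7: x=4 → posterior Dirichlet(13/3, 7, 12, 13, 17/3)
obs 8: x=4 → posterior Dirichlet(13/3, 7, 12, 13, 20/3)
obs 9: x=3 → posterior Dirichlet(13/3, 7, 12, 14, 20/3)
obs 10: x=2 → posterior Dirichlet(13/3, 7, 13, 14, 20/3)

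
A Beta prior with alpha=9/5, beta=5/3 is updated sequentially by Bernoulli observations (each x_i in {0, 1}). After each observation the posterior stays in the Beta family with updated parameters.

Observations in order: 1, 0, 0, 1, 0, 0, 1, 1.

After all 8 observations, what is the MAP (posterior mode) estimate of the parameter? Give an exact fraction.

obs 1: x=1 → posterior Beta(14/5, 5/3)
obs 2: x=0 → posterior Beta(14/5, 8/3)
obs 3: x=0 → posterior Beta(14/5, 11/3)
obs 4: x=1 → posterior Beta(19/5, 11/3)
obs 5: x=0 → posterior Beta(19/5, 14/3)
obs 6: x=0 → posterior Beta(19/5, 17/3)
obs 7: x=1 → posterior Beta(24/5, 17/3)
obs 8: x=1 → posterior Beta(29/5, 17/3)

36/71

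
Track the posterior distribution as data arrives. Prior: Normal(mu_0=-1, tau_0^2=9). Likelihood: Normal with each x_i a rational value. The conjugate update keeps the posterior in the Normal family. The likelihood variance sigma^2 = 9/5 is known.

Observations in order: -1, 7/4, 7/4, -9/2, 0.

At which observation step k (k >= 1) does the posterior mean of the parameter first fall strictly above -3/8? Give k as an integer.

obs 1: x=-1 → posterior Normal(-1, 3/2)
obs 2: x=7/4 → posterior Normal(1/4, 9/11)
obs 3: x=7/4 → posterior Normal(23/32, 9/16)
obs 4: x=-9/2 → posterior Normal(-11/21, 3/7)
obs 5: x=0 → posterior Normal(-11/26, 9/26)

k = 2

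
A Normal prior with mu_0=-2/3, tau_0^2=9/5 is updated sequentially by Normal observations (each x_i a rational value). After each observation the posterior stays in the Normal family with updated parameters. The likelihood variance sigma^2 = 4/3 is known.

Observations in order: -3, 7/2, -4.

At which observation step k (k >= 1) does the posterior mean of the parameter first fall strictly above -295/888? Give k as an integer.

obs 1: x=-3 → posterior Normal(-283/141, 36/47)
obs 2: x=7/2 → posterior Normal(1/444, 18/37)
obs 3: x=-4 → posterior Normal(-647/606, 36/101)

k = 2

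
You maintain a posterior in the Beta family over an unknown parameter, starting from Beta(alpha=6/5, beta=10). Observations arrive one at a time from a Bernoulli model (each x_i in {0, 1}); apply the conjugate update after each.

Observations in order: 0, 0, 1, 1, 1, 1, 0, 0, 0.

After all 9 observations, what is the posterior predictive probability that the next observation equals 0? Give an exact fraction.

obs 1: x=0 → posterior Beta(6/5, 11)
obs 2: x=0 → posterior Beta(6/5, 12)
obs 3: x=1 → posterior Beta(11/5, 12)
obs 4: x=1 → posterior Beta(16/5, 12)
obs 5: x=1 → posterior Beta(21/5, 12)
obs 6: x=1 → posterior Beta(26/5, 12)
obs 7: x=0 → posterior Beta(26/5, 13)
obs 8: x=0 → posterior Beta(26/5, 14)
obs 9: x=0 → posterior Beta(26/5, 15)

75/101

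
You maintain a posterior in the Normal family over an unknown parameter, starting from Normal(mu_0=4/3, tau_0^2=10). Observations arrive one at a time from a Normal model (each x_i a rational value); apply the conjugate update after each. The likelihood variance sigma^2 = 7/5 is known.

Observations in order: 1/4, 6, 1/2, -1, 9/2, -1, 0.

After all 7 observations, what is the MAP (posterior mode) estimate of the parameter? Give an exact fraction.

obs 1: x=1/4 → posterior Normal(131/342, 70/57)
obs 2: x=6 → posterior Normal(1931/642, 70/107)
obs 3: x=1/2 → posterior Normal(2081/942, 70/157)
obs 4: x=-1 → posterior Normal(1781/1242, 70/207)
obs 5: x=9/2 → posterior Normal(3131/1542, 70/257)
obs 6: x=-1 → posterior Normal(2831/1842, 70/307)
obs 7: x=0 → posterior Normal(2831/2142, 10/51)

2831/2142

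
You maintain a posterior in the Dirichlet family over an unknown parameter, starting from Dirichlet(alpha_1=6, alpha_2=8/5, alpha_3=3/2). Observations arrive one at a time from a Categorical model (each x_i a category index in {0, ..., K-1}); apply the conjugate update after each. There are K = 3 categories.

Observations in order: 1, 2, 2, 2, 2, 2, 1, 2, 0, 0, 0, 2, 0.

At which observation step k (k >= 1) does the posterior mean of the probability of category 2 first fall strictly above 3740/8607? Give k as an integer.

k = 8

obs 1: x=1 → posterior Dirichlet(6, 13/5, 3/2)
obs 2: x=2 → posterior Dirichlet(6, 13/5, 5/2)
obs 3: x=2 → posterior Dirichlet(6, 13/5, 7/2)
obs 4: x=2 → posterior Dirichlet(6, 13/5, 9/2)
obs 5: x=2 → posterior Dirichlet(6, 13/5, 11/2)
obs 6: x=2 → posterior Dirichlet(6, 13/5, 13/2)
obs 7: x=1 → posterior Dirichlet(6, 18/5, 13/2)
obs 8: x=2 → posterior Dirichlet(6, 18/5, 15/2)
obs 9: x=0 → posterior Dirichlet(7, 18/5, 15/2)
obs 10: x=0 → posterior Dirichlet(8, 18/5, 15/2)
obs 11: x=0 → posterior Dirichlet(9, 18/5, 15/2)
obs 12: x=2 → posterior Dirichlet(9, 18/5, 17/2)
obs 13: x=0 → posterior Dirichlet(10, 18/5, 17/2)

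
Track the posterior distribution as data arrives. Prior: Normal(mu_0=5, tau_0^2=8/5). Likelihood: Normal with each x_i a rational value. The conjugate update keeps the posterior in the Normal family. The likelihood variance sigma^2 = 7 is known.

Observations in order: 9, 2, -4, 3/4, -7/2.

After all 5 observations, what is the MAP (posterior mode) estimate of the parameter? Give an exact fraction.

obs 1: x=9 → posterior Normal(247/43, 56/43)
obs 2: x=2 → posterior Normal(263/51, 56/51)
obs 3: x=-4 → posterior Normal(231/59, 56/59)
obs 4: x=3/4 → posterior Normal(237/67, 56/67)
obs 5: x=-7/2 → posterior Normal(209/75, 56/75)

209/75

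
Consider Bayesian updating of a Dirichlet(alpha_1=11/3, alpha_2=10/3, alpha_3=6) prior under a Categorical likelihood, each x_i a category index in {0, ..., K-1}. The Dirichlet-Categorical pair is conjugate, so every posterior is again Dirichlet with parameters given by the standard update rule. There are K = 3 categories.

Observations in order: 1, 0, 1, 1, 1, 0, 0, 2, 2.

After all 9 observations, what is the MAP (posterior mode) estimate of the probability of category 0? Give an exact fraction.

obs 1: x=1 → posterior Dirichlet(11/3, 13/3, 6)
obs 2: x=0 → posterior Dirichlet(14/3, 13/3, 6)
obs 3: x=1 → posterior Dirichlet(14/3, 16/3, 6)
obs 4: x=1 → posterior Dirichlet(14/3, 19/3, 6)
obs 5: x=1 → posterior Dirichlet(14/3, 22/3, 6)
obs 6: x=0 → posterior Dirichlet(17/3, 22/3, 6)
obs 7: x=0 → posterior Dirichlet(20/3, 22/3, 6)
obs 8: x=2 → posterior Dirichlet(20/3, 22/3, 7)
obs 9: x=2 → posterior Dirichlet(20/3, 22/3, 8)

17/57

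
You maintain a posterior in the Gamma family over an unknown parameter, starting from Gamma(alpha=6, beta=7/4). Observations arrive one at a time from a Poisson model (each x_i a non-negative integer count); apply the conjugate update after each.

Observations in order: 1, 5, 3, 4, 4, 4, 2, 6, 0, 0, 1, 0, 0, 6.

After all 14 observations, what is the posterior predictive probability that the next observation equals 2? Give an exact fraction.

53964829594355351199460509084245551558748882560746825674007160887222801798963312/222480175701699090139272510552932572965903322627160280533457310251712459718974321

obs 1: x=1 → posterior Gamma(7, 11/4)
obs 2: x=5 → posterior Gamma(12, 15/4)
obs 3: x=3 → posterior Gamma(15, 19/4)
obs 4: x=4 → posterior Gamma(19, 23/4)
obs 5: x=4 → posterior Gamma(23, 27/4)
obs 6: x=4 → posterior Gamma(27, 31/4)
obs 7: x=2 → posterior Gamma(29, 35/4)
obs 8: x=6 → posterior Gamma(35, 39/4)
obs 9: x=0 → posterior Gamma(35, 43/4)
obs 10: x=0 → posterior Gamma(35, 47/4)
obs 11: x=1 → posterior Gamma(36, 51/4)
obs 12: x=0 → posterior Gamma(36, 55/4)
obs 13: x=0 → posterior Gamma(36, 59/4)
obs 14: x=6 → posterior Gamma(42, 63/4)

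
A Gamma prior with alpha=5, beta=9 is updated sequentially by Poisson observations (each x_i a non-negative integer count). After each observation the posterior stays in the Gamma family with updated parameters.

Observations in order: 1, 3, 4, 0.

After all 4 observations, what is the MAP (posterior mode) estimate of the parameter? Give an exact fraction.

12/13

obs 1: x=1 → posterior Gamma(6, 10)
obs 2: x=3 → posterior Gamma(9, 11)
obs 3: x=4 → posterior Gamma(13, 12)
obs 4: x=0 → posterior Gamma(13, 13)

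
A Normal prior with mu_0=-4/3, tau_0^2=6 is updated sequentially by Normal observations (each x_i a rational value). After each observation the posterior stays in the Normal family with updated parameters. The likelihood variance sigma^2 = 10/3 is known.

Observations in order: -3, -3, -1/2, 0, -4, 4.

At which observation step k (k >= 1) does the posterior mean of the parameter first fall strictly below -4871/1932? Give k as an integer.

k = 2

obs 1: x=-3 → posterior Normal(-101/42, 15/7)
obs 2: x=-3 → posterior Normal(-182/69, 30/23)
obs 3: x=-1/2 → posterior Normal(-391/192, 15/16)
obs 4: x=0 → posterior Normal(-391/246, 30/41)
obs 5: x=-4 → posterior Normal(-607/300, 3/5)
obs 6: x=4 → posterior Normal(-391/354, 30/59)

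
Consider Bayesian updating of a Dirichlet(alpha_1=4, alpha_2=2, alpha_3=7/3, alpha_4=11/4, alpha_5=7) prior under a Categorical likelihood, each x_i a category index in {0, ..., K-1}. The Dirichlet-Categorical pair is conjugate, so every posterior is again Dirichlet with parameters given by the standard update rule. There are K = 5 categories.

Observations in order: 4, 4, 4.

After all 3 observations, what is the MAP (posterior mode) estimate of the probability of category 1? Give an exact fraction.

obs 1: x=4 → posterior Dirichlet(4, 2, 7/3, 11/4, 8)
obs 2: x=4 → posterior Dirichlet(4, 2, 7/3, 11/4, 9)
obs 3: x=4 → posterior Dirichlet(4, 2, 7/3, 11/4, 10)

12/193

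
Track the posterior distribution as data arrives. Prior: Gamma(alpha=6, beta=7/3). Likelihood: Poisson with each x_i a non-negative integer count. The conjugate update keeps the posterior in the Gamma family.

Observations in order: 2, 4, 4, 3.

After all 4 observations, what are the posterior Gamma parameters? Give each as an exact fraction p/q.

obs 1: x=2 → posterior Gamma(8, 10/3)
obs 2: x=4 → posterior Gamma(12, 13/3)
obs 3: x=4 → posterior Gamma(16, 16/3)
obs 4: x=3 → posterior Gamma(19, 19/3)

alpha=19, beta=19/3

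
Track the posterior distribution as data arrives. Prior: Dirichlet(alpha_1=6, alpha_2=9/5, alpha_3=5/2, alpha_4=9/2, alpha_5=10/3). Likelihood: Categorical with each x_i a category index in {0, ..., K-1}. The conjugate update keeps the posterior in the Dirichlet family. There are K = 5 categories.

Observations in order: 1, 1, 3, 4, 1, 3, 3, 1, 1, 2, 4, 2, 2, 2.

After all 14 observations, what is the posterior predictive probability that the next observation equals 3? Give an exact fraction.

obs 1: x=1 → posterior Dirichlet(6, 14/5, 5/2, 9/2, 10/3)
obs 2: x=1 → posterior Dirichlet(6, 19/5, 5/2, 9/2, 10/3)
obs 3: x=3 → posterior Dirichlet(6, 19/5, 5/2, 11/2, 10/3)
obs 4: x=4 → posterior Dirichlet(6, 19/5, 5/2, 11/2, 13/3)
obs 5: x=1 → posterior Dirichlet(6, 24/5, 5/2, 11/2, 13/3)
obs 6: x=3 → posterior Dirichlet(6, 24/5, 5/2, 13/2, 13/3)
obs 7: x=3 → posterior Dirichlet(6, 24/5, 5/2, 15/2, 13/3)
obs 8: x=1 → posterior Dirichlet(6, 29/5, 5/2, 15/2, 13/3)
obs 9: x=1 → posterior Dirichlet(6, 34/5, 5/2, 15/2, 13/3)
obs 10: x=2 → posterior Dirichlet(6, 34/5, 7/2, 15/2, 13/3)
obs 11: x=4 → posterior Dirichlet(6, 34/5, 7/2, 15/2, 16/3)
obs 12: x=2 → posterior Dirichlet(6, 34/5, 9/2, 15/2, 16/3)
obs 13: x=2 → posterior Dirichlet(6, 34/5, 11/2, 15/2, 16/3)
obs 14: x=2 → posterior Dirichlet(6, 34/5, 13/2, 15/2, 16/3)

225/964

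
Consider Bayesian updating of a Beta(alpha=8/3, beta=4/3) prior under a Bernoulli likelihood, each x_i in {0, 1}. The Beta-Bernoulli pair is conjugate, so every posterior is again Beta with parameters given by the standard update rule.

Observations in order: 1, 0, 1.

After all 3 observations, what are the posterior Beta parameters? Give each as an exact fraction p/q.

alpha=14/3, beta=7/3

obs 1: x=1 → posterior Beta(11/3, 4/3)
obs 2: x=0 → posterior Beta(11/3, 7/3)
obs 3: x=1 → posterior Beta(14/3, 7/3)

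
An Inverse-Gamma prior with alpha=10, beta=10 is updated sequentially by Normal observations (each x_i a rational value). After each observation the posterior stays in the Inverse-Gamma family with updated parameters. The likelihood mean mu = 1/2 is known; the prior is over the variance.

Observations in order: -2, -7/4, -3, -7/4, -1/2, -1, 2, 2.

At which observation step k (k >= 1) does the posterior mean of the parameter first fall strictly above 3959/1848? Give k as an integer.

obs 1: x=-2 → posterior Inverse-Gamma(21/2, 105/8)
obs 2: x=-7/4 → posterior Inverse-Gamma(11, 501/32)
obs 3: x=-3 → posterior Inverse-Gamma(23/2, 697/32)
obs 4: x=-7/4 → posterior Inverse-Gamma(12, 389/16)
obs 5: x=-1/2 → posterior Inverse-Gamma(25/2, 397/16)
obs 6: x=-1 → posterior Inverse-Gamma(13, 415/16)
obs 7: x=2 → posterior Inverse-Gamma(27/2, 433/16)
obs 8: x=2 → posterior Inverse-Gamma(14, 451/16)

k = 4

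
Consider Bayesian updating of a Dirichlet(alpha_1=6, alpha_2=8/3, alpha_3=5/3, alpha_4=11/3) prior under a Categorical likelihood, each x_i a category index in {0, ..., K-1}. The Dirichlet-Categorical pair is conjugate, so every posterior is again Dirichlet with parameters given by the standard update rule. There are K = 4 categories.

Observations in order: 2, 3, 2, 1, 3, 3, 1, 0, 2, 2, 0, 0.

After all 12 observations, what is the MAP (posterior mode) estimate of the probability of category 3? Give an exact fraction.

obs 1: x=2 → posterior Dirichlet(6, 8/3, 8/3, 11/3)
obs 2: x=3 → posterior Dirichlet(6, 8/3, 8/3, 14/3)
obs 3: x=2 → posterior Dirichlet(6, 8/3, 11/3, 14/3)
obs 4: x=1 → posterior Dirichlet(6, 11/3, 11/3, 14/3)
obs 5: x=3 → posterior Dirichlet(6, 11/3, 11/3, 17/3)
obs 6: x=3 → posterior Dirichlet(6, 11/3, 11/3, 20/3)
obs 7: x=1 → posterior Dirichlet(6, 14/3, 11/3, 20/3)
obs 8: x=0 → posterior Dirichlet(7, 14/3, 11/3, 20/3)
obs 9: x=2 → posterior Dirichlet(7, 14/3, 14/3, 20/3)
obs 10: x=2 → posterior Dirichlet(7, 14/3, 17/3, 20/3)
obs 11: x=0 → posterior Dirichlet(8, 14/3, 17/3, 20/3)
obs 12: x=0 → posterior Dirichlet(9, 14/3, 17/3, 20/3)

17/66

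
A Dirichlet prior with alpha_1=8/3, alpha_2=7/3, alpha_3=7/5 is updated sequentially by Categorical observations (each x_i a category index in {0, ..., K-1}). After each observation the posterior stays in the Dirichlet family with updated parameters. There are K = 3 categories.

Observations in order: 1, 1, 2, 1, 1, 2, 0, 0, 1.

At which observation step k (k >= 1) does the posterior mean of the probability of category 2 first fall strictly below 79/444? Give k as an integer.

k = 2

obs 1: x=1 → posterior Dirichlet(8/3, 10/3, 7/5)
obs 2: x=1 → posterior Dirichlet(8/3, 13/3, 7/5)
obs 3: x=2 → posterior Dirichlet(8/3, 13/3, 12/5)
obs 4: x=1 → posterior Dirichlet(8/3, 16/3, 12/5)
obs 5: x=1 → posterior Dirichlet(8/3, 19/3, 12/5)
obs 6: x=2 → posterior Dirichlet(8/3, 19/3, 17/5)
obs 7: x=0 → posterior Dirichlet(11/3, 19/3, 17/5)
obs 8: x=0 → posterior Dirichlet(14/3, 19/3, 17/5)
obs 9: x=1 → posterior Dirichlet(14/3, 22/3, 17/5)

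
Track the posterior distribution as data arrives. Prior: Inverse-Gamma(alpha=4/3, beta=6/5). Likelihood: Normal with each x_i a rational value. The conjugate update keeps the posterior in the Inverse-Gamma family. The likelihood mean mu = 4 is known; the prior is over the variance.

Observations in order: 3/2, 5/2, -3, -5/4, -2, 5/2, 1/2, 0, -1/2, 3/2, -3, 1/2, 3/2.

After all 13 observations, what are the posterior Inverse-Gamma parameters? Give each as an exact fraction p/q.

alpha=47/6, beta=19837/160

obs 1: x=3/2 → posterior Inverse-Gamma(11/6, 173/40)
obs 2: x=5/2 → posterior Inverse-Gamma(7/3, 109/20)
obs 3: x=-3 → posterior Inverse-Gamma(17/6, 599/20)
obs 4: x=-5/4 → posterior Inverse-Gamma(10/3, 6997/160)
obs 5: x=-2 → posterior Inverse-Gamma(23/6, 9877/160)
obs 6: x=5/2 → posterior Inverse-Gamma(13/3, 10057/160)
obs 7: x=1/2 → posterior Inverse-Gamma(29/6, 11037/160)
obs 8: x=0 → posterior Inverse-Gamma(16/3, 12317/160)
obs 9: x=-1/2 → posterior Inverse-Gamma(35/6, 13937/160)
obs 10: x=3/2 → posterior Inverse-Gamma(19/3, 14437/160)
obs 11: x=-3 → posterior Inverse-Gamma(41/6, 18357/160)
obs 12: x=1/2 → posterior Inverse-Gamma(22/3, 19337/160)
obs 13: x=3/2 → posterior Inverse-Gamma(47/6, 19837/160)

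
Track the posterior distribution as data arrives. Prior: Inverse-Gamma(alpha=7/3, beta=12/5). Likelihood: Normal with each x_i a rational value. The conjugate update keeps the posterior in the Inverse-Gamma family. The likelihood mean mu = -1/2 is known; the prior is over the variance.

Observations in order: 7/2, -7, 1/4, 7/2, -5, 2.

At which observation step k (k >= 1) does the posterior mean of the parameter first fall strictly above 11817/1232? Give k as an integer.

k = 2

obs 1: x=7/2 → posterior Inverse-Gamma(17/6, 52/5)
obs 2: x=-7 → posterior Inverse-Gamma(10/3, 1261/40)
obs 3: x=1/4 → posterior Inverse-Gamma(23/6, 5089/160)
obs 4: x=7/2 → posterior Inverse-Gamma(13/3, 6369/160)
obs 5: x=-5 → posterior Inverse-Gamma(29/6, 7989/160)
obs 6: x=2 → posterior Inverse-Gamma(16/3, 8489/160)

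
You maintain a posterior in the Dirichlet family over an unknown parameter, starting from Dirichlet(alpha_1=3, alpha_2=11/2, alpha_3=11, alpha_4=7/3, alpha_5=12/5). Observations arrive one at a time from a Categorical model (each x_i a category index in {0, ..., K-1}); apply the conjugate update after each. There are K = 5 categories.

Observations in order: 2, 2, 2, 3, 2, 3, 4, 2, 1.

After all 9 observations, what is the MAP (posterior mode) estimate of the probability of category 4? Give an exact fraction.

obs 1: x=2 → posterior Dirichlet(3, 11/2, 12, 7/3, 12/5)
obs 2: x=2 → posterior Dirichlet(3, 11/2, 13, 7/3, 12/5)
obs 3: x=2 → posterior Dirichlet(3, 11/2, 14, 7/3, 12/5)
obs 4: x=3 → posterior Dirichlet(3, 11/2, 14, 10/3, 12/5)
obs 5: x=2 → posterior Dirichlet(3, 11/2, 15, 10/3, 12/5)
obs 6: x=3 → posterior Dirichlet(3, 11/2, 15, 13/3, 12/5)
obs 7: x=4 → posterior Dirichlet(3, 11/2, 15, 13/3, 17/5)
obs 8: x=2 → posterior Dirichlet(3, 11/2, 16, 13/3, 17/5)
obs 9: x=1 → posterior Dirichlet(3, 13/2, 16, 13/3, 17/5)

72/847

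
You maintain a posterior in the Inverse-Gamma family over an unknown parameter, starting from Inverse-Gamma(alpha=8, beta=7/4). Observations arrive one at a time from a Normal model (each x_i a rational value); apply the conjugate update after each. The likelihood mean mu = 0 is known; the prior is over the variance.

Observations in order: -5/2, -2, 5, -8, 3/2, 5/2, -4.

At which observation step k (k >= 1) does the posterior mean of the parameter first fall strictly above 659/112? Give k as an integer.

obs 1: x=-5/2 → posterior Inverse-Gamma(17/2, 39/8)
obs 2: x=-2 → posterior Inverse-Gamma(9, 55/8)
obs 3: x=5 → posterior Inverse-Gamma(19/2, 155/8)
obs 4: x=-8 → posterior Inverse-Gamma(10, 411/8)
obs 5: x=3/2 → posterior Inverse-Gamma(21/2, 105/2)
obs 6: x=5/2 → posterior Inverse-Gamma(11, 445/8)
obs 7: x=-4 → posterior Inverse-Gamma(23/2, 509/8)

k = 7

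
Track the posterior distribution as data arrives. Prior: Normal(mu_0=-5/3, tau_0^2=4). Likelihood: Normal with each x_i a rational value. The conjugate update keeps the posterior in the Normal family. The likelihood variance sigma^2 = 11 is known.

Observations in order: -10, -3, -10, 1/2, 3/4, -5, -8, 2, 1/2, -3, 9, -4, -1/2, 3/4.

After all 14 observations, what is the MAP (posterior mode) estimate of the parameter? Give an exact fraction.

-415/201

obs 1: x=-10 → posterior Normal(-35/9, 44/15)
obs 2: x=-3 → posterior Normal(-211/57, 44/19)
obs 3: x=-10 → posterior Normal(-331/69, 44/23)
obs 4: x=1/2 → posterior Normal(-325/81, 44/27)
obs 5: x=3/4 → posterior Normal(-316/93, 44/31)
obs 6: x=-5 → posterior Normal(-376/105, 44/35)
obs 7: x=-8 → posterior Normal(-472/117, 44/39)
obs 8: x=2 → posterior Normal(-448/129, 44/43)
obs 9: x=1/2 → posterior Normal(-442/141, 44/47)
obs 10: x=-3 → posterior Normal(-478/153, 44/51)
obs 11: x=9 → posterior Normal(-74/33, 4/5)
obs 12: x=-4 → posterior Normal(-418/177, 44/59)
obs 13: x=-1/2 → posterior Normal(-424/189, 44/63)
obs 14: x=3/4 → posterior Normal(-415/201, 44/67)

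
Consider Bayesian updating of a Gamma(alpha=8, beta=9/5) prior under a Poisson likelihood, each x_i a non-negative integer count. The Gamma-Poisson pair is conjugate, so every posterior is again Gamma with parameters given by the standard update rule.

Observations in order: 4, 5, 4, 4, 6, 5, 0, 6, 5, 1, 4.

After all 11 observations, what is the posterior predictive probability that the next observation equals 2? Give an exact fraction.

287440442919825595072298819443519806047121760918697999705763997615138552941965105266761890214707200/1985413176484370123969249724636046743930617456278169420373207203243583434172183818613882907413746121

obs 1: x=4 → posterior Gamma(12, 14/5)
obs 2: x=5 → posterior Gamma(17, 19/5)
obs 3: x=4 → posterior Gamma(21, 24/5)
obs 4: x=4 → posterior Gamma(25, 29/5)
obs 5: x=6 → posterior Gamma(31, 34/5)
obs 6: x=5 → posterior Gamma(36, 39/5)
obs 7: x=0 → posterior Gamma(36, 44/5)
obs 8: x=6 → posterior Gamma(42, 49/5)
obs 9: x=5 → posterior Gamma(47, 54/5)
obs 10: x=1 → posterior Gamma(48, 59/5)
obs 11: x=4 → posterior Gamma(52, 64/5)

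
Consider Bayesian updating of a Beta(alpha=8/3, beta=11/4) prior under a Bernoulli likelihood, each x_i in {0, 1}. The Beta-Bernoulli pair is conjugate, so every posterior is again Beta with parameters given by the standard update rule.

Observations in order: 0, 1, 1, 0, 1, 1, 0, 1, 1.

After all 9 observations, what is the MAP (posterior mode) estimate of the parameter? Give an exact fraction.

obs 1: x=0 → posterior Beta(8/3, 15/4)
obs 2: x=1 → posterior Beta(11/3, 15/4)
obs 3: x=1 → posterior Beta(14/3, 15/4)
obs 4: x=0 → posterior Beta(14/3, 19/4)
obs 5: x=1 → posterior Beta(17/3, 19/4)
obs 6: x=1 → posterior Beta(20/3, 19/4)
obs 7: x=0 → posterior Beta(20/3, 23/4)
obs 8: x=1 → posterior Beta(23/3, 23/4)
obs 9: x=1 → posterior Beta(26/3, 23/4)

92/149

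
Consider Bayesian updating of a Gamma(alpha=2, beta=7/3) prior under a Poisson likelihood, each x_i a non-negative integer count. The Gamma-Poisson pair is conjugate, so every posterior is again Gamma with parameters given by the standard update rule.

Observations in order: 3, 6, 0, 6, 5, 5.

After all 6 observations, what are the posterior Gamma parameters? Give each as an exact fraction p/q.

obs 1: x=3 → posterior Gamma(5, 10/3)
obs 2: x=6 → posterior Gamma(11, 13/3)
obs 3: x=0 → posterior Gamma(11, 16/3)
obs 4: x=6 → posterior Gamma(17, 19/3)
obs 5: x=5 → posterior Gamma(22, 22/3)
obs 6: x=5 → posterior Gamma(27, 25/3)

alpha=27, beta=25/3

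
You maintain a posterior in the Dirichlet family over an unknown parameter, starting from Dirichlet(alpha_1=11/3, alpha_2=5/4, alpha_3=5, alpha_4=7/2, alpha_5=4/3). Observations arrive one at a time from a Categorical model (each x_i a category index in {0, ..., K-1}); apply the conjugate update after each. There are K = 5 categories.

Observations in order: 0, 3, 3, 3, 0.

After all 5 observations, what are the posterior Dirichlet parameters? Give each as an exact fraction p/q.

obs 1: x=0 → posterior Dirichlet(14/3, 5/4, 5, 7/2, 4/3)
obs 2: x=3 → posterior Dirichlet(14/3, 5/4, 5, 9/2, 4/3)
obs 3: x=3 → posterior Dirichlet(14/3, 5/4, 5, 11/2, 4/3)
obs 4: x=3 → posterior Dirichlet(14/3, 5/4, 5, 13/2, 4/3)
obs 5: x=0 → posterior Dirichlet(17/3, 5/4, 5, 13/2, 4/3)

alpha_1=17/3, alpha_2=5/4, alpha_3=5, alpha_4=13/2, alpha_5=4/3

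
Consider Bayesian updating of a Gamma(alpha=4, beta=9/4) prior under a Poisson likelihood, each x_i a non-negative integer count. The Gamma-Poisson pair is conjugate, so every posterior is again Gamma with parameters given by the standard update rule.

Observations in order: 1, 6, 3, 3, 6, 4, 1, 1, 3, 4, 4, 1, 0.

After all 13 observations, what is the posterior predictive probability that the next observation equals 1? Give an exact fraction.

obs 1: x=1 → posterior Gamma(5, 13/4)
obs 2: x=6 → posterior Gamma(11, 17/4)
obs 3: x=3 → posterior Gamma(14, 21/4)
obs 4: x=3 → posterior Gamma(17, 25/4)
obs 5: x=6 → posterior Gamma(23, 29/4)
obs 6: x=4 → posterior Gamma(27, 33/4)
obs 7: x=1 → posterior Gamma(28, 37/4)
obs 8: x=1 → posterior Gamma(29, 41/4)
obs 9: x=3 → posterior Gamma(32, 45/4)
obs 10: x=4 → posterior Gamma(36, 49/4)
obs 11: x=4 → posterior Gamma(40, 53/4)
obs 12: x=1 → posterior Gamma(41, 57/4)
obs 13: x=0 → posterior Gamma(41, 61/4)

2590401503560036672293562984251510952192374044613828824633942669674712371604/13879089584926490343185975762341169333010310440158718847669661045074462890625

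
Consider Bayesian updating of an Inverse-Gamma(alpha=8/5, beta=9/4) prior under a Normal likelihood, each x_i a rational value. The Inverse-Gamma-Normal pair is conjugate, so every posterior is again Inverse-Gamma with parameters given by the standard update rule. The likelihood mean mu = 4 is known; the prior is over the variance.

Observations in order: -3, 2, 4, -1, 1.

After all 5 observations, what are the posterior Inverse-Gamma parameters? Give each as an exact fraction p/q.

alpha=41/10, beta=183/4

obs 1: x=-3 → posterior Inverse-Gamma(21/10, 107/4)
obs 2: x=2 → posterior Inverse-Gamma(13/5, 115/4)
obs 3: x=4 → posterior Inverse-Gamma(31/10, 115/4)
obs 4: x=-1 → posterior Inverse-Gamma(18/5, 165/4)
obs 5: x=1 → posterior Inverse-Gamma(41/10, 183/4)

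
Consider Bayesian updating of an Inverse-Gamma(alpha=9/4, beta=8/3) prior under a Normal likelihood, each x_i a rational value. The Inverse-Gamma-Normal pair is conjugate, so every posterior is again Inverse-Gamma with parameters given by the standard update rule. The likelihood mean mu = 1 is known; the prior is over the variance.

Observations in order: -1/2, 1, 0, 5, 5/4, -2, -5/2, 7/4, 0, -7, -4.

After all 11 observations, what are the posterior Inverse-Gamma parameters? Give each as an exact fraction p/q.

alpha=31/4, beta=3275/48

obs 1: x=-1/2 → posterior Inverse-Gamma(11/4, 91/24)
obs 2: x=1 → posterior Inverse-Gamma(13/4, 91/24)
obs 3: x=0 → posterior Inverse-Gamma(15/4, 103/24)
obs 4: x=5 → posterior Inverse-Gamma(17/4, 295/24)
obs 5: x=5/4 → posterior Inverse-Gamma(19/4, 1183/96)
obs 6: x=-2 → posterior Inverse-Gamma(21/4, 1615/96)
obs 7: x=-5/2 → posterior Inverse-Gamma(23/4, 2203/96)
obs 8: x=7/4 → posterior Inverse-Gamma(25/4, 1115/48)
obs 9: x=0 → posterior Inverse-Gamma(27/4, 1139/48)
obs 10: x=-7 → posterior Inverse-Gamma(29/4, 2675/48)
obs 11: x=-4 → posterior Inverse-Gamma(31/4, 3275/48)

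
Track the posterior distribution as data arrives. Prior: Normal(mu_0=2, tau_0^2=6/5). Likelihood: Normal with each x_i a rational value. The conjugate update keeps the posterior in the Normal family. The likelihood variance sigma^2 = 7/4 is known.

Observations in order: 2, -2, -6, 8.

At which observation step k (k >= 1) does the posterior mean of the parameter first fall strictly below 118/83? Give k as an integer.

k = 2

obs 1: x=2 → posterior Normal(2, 42/59)
obs 2: x=-2 → posterior Normal(70/83, 42/83)
obs 3: x=-6 → posterior Normal(-74/107, 42/107)
obs 4: x=8 → posterior Normal(118/131, 42/131)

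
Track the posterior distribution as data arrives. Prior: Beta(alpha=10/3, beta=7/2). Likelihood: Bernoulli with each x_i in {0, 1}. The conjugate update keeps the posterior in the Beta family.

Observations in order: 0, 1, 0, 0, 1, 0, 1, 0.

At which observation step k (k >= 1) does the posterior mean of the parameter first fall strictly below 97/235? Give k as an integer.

k = 4

obs 1: x=0 → posterior Beta(10/3, 9/2)
obs 2: x=1 → posterior Beta(13/3, 9/2)
obs 3: x=0 → posterior Beta(13/3, 11/2)
obs 4: x=0 → posterior Beta(13/3, 13/2)
obs 5: x=1 → posterior Beta(16/3, 13/2)
obs 6: x=0 → posterior Beta(16/3, 15/2)
obs 7: x=1 → posterior Beta(19/3, 15/2)
obs 8: x=0 → posterior Beta(19/3, 17/2)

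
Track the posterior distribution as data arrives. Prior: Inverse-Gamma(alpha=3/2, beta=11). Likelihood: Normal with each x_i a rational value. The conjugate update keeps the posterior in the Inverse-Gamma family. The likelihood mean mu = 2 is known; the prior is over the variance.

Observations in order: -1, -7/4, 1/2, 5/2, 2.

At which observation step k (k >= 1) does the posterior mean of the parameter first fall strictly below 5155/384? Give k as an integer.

k = 3

obs 1: x=-1 → posterior Inverse-Gamma(2, 31/2)
obs 2: x=-7/4 → posterior Inverse-Gamma(5/2, 721/32)
obs 3: x=1/2 → posterior Inverse-Gamma(3, 757/32)
obs 4: x=5/2 → posterior Inverse-Gamma(7/2, 761/32)
obs 5: x=2 → posterior Inverse-Gamma(4, 761/32)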